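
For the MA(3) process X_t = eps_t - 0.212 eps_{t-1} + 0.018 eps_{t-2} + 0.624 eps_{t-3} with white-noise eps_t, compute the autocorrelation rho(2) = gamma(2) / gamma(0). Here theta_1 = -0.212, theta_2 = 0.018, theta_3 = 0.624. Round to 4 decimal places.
\rho(2) = -0.0797

For an MA(q) process with theta_0 = 1, the autocovariance is
  gamma(k) = sigma^2 * sum_{i=0..q-k} theta_i * theta_{i+k},
and rho(k) = gamma(k) / gamma(0). Sigma^2 cancels.
  numerator   = (1)*(0.018) + (-0.212)*(0.624) = -0.114288.
  denominator = (1)^2 + (-0.212)^2 + (0.018)^2 + (0.624)^2 = 1.434644.
  rho(2) = -0.114288 / 1.434644 = -0.0797.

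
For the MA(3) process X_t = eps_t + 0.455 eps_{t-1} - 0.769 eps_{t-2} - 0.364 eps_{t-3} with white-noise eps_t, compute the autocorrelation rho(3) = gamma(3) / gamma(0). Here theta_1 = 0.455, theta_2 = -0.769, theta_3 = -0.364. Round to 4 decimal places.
\rho(3) = -0.1885

For an MA(q) process with theta_0 = 1, the autocovariance is
  gamma(k) = sigma^2 * sum_{i=0..q-k} theta_i * theta_{i+k},
and rho(k) = gamma(k) / gamma(0). Sigma^2 cancels.
  numerator   = (1)*(-0.364) = -0.364.
  denominator = (1)^2 + (0.455)^2 + (-0.769)^2 + (-0.364)^2 = 1.930882.
  rho(3) = -0.364 / 1.930882 = -0.1885.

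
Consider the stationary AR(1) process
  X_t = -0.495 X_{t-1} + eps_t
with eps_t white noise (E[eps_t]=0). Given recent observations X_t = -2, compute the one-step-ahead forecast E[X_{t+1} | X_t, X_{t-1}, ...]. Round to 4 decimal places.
E[X_{t+1} \mid \mathcal F_t] = 0.9900

For an AR(p) model X_t = c + sum_i phi_i X_{t-i} + eps_t, the
one-step-ahead conditional mean is
  E[X_{t+1} | X_t, ...] = c + sum_i phi_i X_{t+1-i}.
Substitute known values:
  E[X_{t+1} | ...] = (-0.495) * (-2)
                   = 0.9900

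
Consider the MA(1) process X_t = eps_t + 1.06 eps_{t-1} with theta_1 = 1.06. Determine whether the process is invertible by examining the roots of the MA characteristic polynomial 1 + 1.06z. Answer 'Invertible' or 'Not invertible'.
\text{Not invertible}

The MA(q) characteristic polynomial is P(z) = 1 + 1.06z.
Invertibility requires all roots to lie outside the unit circle, i.e. |z| > 1 for every root.
This is linear in z: 1 + (1.06) z = 0  =>  z = -1/(1.06) = -0.943396,  |z| = 0.943396.
Moduli of all roots: 0.9434.
All moduli strictly greater than 1? No.
Verdict: Not invertible.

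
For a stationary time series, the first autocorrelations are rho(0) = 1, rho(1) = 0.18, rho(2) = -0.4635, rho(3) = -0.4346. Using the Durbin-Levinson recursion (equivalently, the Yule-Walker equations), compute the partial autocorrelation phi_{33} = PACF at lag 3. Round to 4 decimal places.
\phi_{33} = -0.3030

The PACF at lag k is phi_{kk}, the last component of the solution
to the Yule-Walker system G_k phi = r_k where
  (G_k)_{ij} = rho(|i - j|), (r_k)_i = rho(i), i,j = 1..k.
Equivalently, Durbin-Levinson gives phi_{kk} iteratively:
  phi_{11} = rho(1)
  phi_{kk} = [rho(k) - sum_{j=1..k-1} phi_{k-1,j} rho(k-j)]
            / [1 - sum_{j=1..k-1} phi_{k-1,j} rho(j)],
  phi_{k,j} = phi_{k-1,j} - phi_{kk} phi_{k-1,k-j},  j = 1..k-1.
Step k = 1:
  phi_11 = rho(1) = 0.18.
Step k = 2:
  phi_22 = [rho(2) - phi_11 rho(1)] / [1 - phi_11 rho(1)] = [-0.4635 - (0.18)(0.18)] / [1 - (0.18)(0.18)]
         = -0.4959 / 0.9676 = -0.512505.
  Update: phi_21 = phi_11 - phi_22 phi_11 = 0.18 - (-0.512505)(0.18) = 0.272251.
Step k = 3:
  phi_33 = [rho(3) - phi_21 rho(2) - phi_22 rho(1)] / [1 - phi_21 rho(1) - phi_22 rho(2)]
    numerator   = -0.4346 - (0.272251)(-0.4635) - (-0.512505)(0.18) = -0.21616076
    denominator = 1 - (0.272251)(0.18) - (-0.512505)(-0.4635) = 0.71344869
  phi_33 = -0.21616076 / 0.71344869 = -0.303.
Therefore phi_{33} = -0.3030.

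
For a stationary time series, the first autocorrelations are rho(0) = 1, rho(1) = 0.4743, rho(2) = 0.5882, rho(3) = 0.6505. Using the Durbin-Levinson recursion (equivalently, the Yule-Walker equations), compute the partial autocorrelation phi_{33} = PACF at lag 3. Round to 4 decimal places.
\phi_{33} = 0.4629

The PACF at lag k is phi_{kk}, the last component of the solution
to the Yule-Walker system G_k phi = r_k where
  (G_k)_{ij} = rho(|i - j|), (r_k)_i = rho(i), i,j = 1..k.
Equivalently, Durbin-Levinson gives phi_{kk} iteratively:
  phi_{11} = rho(1)
  phi_{kk} = [rho(k) - sum_{j=1..k-1} phi_{k-1,j} rho(k-j)]
            / [1 - sum_{j=1..k-1} phi_{k-1,j} rho(j)],
  phi_{k,j} = phi_{k-1,j} - phi_{kk} phi_{k-1,k-j},  j = 1..k-1.
Step k = 1:
  phi_11 = rho(1) = 0.4743.
Step k = 2:
  phi_22 = [rho(2) - phi_11 rho(1)] / [1 - phi_11 rho(1)] = [0.5882 - (0.4743)(0.4743)] / [1 - (0.4743)(0.4743)]
         = 0.36323951 / 0.77503951 = 0.468672.
  Update: phi_21 = phi_11 - phi_22 phi_11 = 0.4743 - (0.468672)(0.4743) = 0.252009.
Step k = 3:
  phi_33 = [rho(3) - phi_21 rho(2) - phi_22 rho(1)] / [1 - phi_21 rho(1) - phi_22 rho(2)]
    numerator   = 0.6505 - (0.252009)(0.5882) - (0.468672)(0.4743) = 0.2799772
    denominator = 1 - (0.252009)(0.4743) - (0.468672)(0.5882) = 0.60479923
  phi_33 = 0.2799772 / 0.60479923 = 0.4629.
Therefore phi_{33} = 0.4629.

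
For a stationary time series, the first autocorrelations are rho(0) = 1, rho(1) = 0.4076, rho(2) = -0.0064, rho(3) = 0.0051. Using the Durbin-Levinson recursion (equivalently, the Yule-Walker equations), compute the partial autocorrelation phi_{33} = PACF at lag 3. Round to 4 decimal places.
\phi_{33} = 0.1160

The PACF at lag k is phi_{kk}, the last component of the solution
to the Yule-Walker system G_k phi = r_k where
  (G_k)_{ij} = rho(|i - j|), (r_k)_i = rho(i), i,j = 1..k.
Equivalently, Durbin-Levinson gives phi_{kk} iteratively:
  phi_{11} = rho(1)
  phi_{kk} = [rho(k) - sum_{j=1..k-1} phi_{k-1,j} rho(k-j)]
            / [1 - sum_{j=1..k-1} phi_{k-1,j} rho(j)],
  phi_{k,j} = phi_{k-1,j} - phi_{kk} phi_{k-1,k-j},  j = 1..k-1.
Step k = 1:
  phi_11 = rho(1) = 0.4076.
Step k = 2:
  phi_22 = [rho(2) - phi_11 rho(1)] / [1 - phi_11 rho(1)] = [-0.0064 - (0.4076)(0.4076)] / [1 - (0.4076)(0.4076)]
         = -0.17253776 / 0.83386224 = -0.206914.
  Update: phi_21 = phi_11 - phi_22 phi_11 = 0.4076 - (-0.206914)(0.4076) = 0.491938.
Step k = 3:
  phi_33 = [rho(3) - phi_21 rho(2) - phi_22 rho(1)] / [1 - phi_21 rho(1) - phi_22 rho(2)]
    numerator   = 0.0051 - (0.491938)(-0.0064) - (-0.206914)(0.4076) = 0.09258654
    denominator = 1 - (0.491938)(0.4076) - (-0.206914)(-0.0064) = 0.79816176
  phi_33 = 0.09258654 / 0.79816176 = 0.116.
Therefore phi_{33} = 0.1160.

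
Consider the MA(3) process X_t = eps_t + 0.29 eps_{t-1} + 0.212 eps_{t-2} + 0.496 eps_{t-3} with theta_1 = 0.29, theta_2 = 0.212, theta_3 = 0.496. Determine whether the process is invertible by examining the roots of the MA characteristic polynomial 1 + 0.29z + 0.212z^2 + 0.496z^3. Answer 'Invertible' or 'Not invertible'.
\text{Invertible}

The MA(q) characteristic polynomial is P(z) = 1 + 0.29z + 0.212z^2 + 0.496z^3.
Invertibility requires all roots to lie outside the unit circle, i.e. |z| > 1 for every root.
Degree 3: look for a simple real root z0 first, then factor out (1 - z/z0) and solve the remaining quadratic.
Testing z0 = -1.25: P(-1.25) = 1 + (0.29)(-1.25) + (0.212)(-1.25)^2 + (0.496)(-1.25)^3
  = 1 + (-0.3625) + (0.33125) + (-0.96875) = 0.  So z_0 = -1.25 is a root, |z_0| = 1.25.
Divide out the factor (1 + 0.8 z) = (1 - z/z0) (since 1/z0 = -0.8):
  P(z) = (1 + 0.8 z)(1 + (-0.51) z + (0.62) z^2)
  [check: z-coef -0.51 - (-0.8) = 0.29; z^2-coef 0.62 - (-0.8)(-0.51) = 0.212; z^3-coef -(-0.8)(0.62) = 0.496.]
Remaining roots from the quadratic factor 1 + (-0.51) z + (0.62) z^2:
  Set 1 + (-0.51) z + (0.62) z^2 = 0, i.e. a z^2 + b z + c = 0 with a = 0.62, b = -0.51, c = 1.
  Discriminant D = b^2 - 4ac = (-0.51)^2 - 4*(0.62)*1 = 0.2601 - (2.48) = -2.2199.
  D < 0, so the roots are the complex-conjugate pair z = (-b +/- i sqrt(-D)) / (2a) = 0.4113 +/- 1.2016i.
  For a conjugate pair |z|^2 = z * conj(z) = (product of roots) = c/a = 1/(0.62) = 1.612903, so |z| = sqrt(1.612903) = 1.27 for both roots.
Moduli of all roots: 1.2500, 1.2700, 1.2700.
All moduli strictly greater than 1? Yes.
Verdict: Invertible.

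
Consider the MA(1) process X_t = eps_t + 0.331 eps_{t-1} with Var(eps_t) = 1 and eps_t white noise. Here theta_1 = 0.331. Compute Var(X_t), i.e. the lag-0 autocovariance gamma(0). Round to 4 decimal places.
\gamma(0) = 1.1096

For an MA(q) process X_t = eps_t + sum_i theta_i eps_{t-i} with
Var(eps_t) = sigma^2, the variance is
  gamma(0) = sigma^2 * (1 + sum_i theta_i^2).
  sum_i theta_i^2 = (0.331)^2 = 0.109561.
  gamma(0) = 1 * (1 + 0.109561) = 1 * 1.109561 = 1.109561, which rounds to 1.1096.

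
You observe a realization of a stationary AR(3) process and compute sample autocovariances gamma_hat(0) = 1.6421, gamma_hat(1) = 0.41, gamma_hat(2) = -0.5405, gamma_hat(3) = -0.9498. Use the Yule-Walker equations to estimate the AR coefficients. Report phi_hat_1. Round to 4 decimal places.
\hat\phi_{1} = 0.1610

The Yule-Walker equations for an AR(p) process read, in matrix form,
  Gamma_p phi = r_p,   with   (Gamma_p)_{ij} = gamma(|i - j|),
                       (r_p)_i = gamma(i),   i,j = 1..p.
Substitute the sample gammas (Toeplitz matrix and right-hand side of size 3):
  Gamma_p = [[1.6421, 0.41, -0.5405], [0.41, 1.6421, 0.41], [-0.5405, 0.41, 1.6421]]
  r_p     = [0.41, -0.5405, -0.9498]
Written out (R1..R3):
  (R1) 1.6421 phi_1 + 0.41 phi_2 - 0.5405 phi_3 = 0.41
  (R2) 0.41 phi_1 + 1.6421 phi_2 + 0.41 phi_3 = -0.5405
  (R3) -0.5405 phi_1 + 0.41 phi_2 + 1.6421 phi_3 = -0.9498
Gaussian elimination:
  R2 <- R2 - (0.41/1.6421) R1 = R2 - (0.24968) R1:  1.539731 phi_2 + 0.544952 phi_3 = -0.642869
  R3 <- R3 - (-0.5405/1.6421) R1 = R3 - (-0.329152) R1:  0.544952 phi_2 + 1.464194 phi_3 = -0.814848
  R3 <- R3 - (0.544952/1.539731) R2 = R3 - (0.353927) R2:  1.27132 phi_3 = -0.587319
Back-substitution:
  phi_hat_3 = -0.587319 / 1.27132 = -0.461976
  phi_hat_2 = (-0.642869 - (0.544952)(-0.461976)) / 1.539731 = -0.254015
  phi_hat_1 = (0.41 - (0.41)(-0.254015) - (-0.5405)(-0.461976)) / 1.6421 = 0.161043
So phi_hat = [0.1610, -0.2540, -0.4620].
Therefore phi_hat_1 = 0.1610.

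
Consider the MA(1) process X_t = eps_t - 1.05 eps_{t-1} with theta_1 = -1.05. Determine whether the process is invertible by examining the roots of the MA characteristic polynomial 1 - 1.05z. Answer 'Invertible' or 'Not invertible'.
\text{Not invertible}

The MA(q) characteristic polynomial is P(z) = 1 - 1.05z.
Invertibility requires all roots to lie outside the unit circle, i.e. |z| > 1 for every root.
This is linear in z: 1 + (-1.05) z = 0  =>  z = -1/(-1.05) = 0.952381,  |z| = 0.952381.
Moduli of all roots: 0.9524.
All moduli strictly greater than 1? No.
Verdict: Not invertible.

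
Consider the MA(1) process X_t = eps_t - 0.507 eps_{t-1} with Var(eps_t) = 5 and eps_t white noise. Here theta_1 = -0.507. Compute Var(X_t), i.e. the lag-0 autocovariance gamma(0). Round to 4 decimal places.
\gamma(0) = 6.2852

For an MA(q) process X_t = eps_t + sum_i theta_i eps_{t-i} with
Var(eps_t) = sigma^2, the variance is
  gamma(0) = sigma^2 * (1 + sum_i theta_i^2).
  sum_i theta_i^2 = (-0.507)^2 = 0.257049.
  gamma(0) = 5 * (1 + 0.257049) = 5 * 1.257049 = 6.285245, which rounds to 6.2852.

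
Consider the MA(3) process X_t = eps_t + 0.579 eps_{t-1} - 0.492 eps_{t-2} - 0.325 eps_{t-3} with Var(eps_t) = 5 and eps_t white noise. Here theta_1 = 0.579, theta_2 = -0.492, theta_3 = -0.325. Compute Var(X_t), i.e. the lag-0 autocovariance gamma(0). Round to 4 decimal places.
\gamma(0) = 8.4147

For an MA(q) process X_t = eps_t + sum_i theta_i eps_{t-i} with
Var(eps_t) = sigma^2, the variance is
  gamma(0) = sigma^2 * (1 + sum_i theta_i^2).
  sum_i theta_i^2 = (0.579)^2 + (-0.492)^2 + (-0.325)^2 = 0.335241 + 0.242064 + 0.105625 = 0.68293.
  gamma(0) = 5 * (1 + 0.68293) = 5 * 1.68293 = 8.41465, which rounds to 8.4147.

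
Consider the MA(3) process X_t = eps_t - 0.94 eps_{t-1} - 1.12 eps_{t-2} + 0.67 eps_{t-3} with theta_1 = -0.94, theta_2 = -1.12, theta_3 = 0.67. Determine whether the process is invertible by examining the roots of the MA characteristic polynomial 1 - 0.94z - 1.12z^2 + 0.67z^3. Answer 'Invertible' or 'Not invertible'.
\text{Not invertible}

The MA(q) characteristic polynomial is P(z) = 1 - 0.94z - 1.12z^2 + 0.67z^3.
Invertibility requires all roots to lie outside the unit circle, i.e. |z| > 1 for every root.
Degree 3: look for a simple real root z0 first, then factor out (1 - z/z0) and solve the remaining quadratic.
Testing z0 = 2: P(2) = 1 + (-0.94)(2) + (-1.12)(2)^2 + (0.67)(2)^3
  = 1 + (-1.88) + (-4.48) + (5.36) = 0.  So z_0 = 2 is a root, |z_0| = 2.
Divide out the factor (1 - 0.5 z) = (1 - z/z0) (since 1/z0 = 0.5):
  P(z) = (1 - 0.5 z)(1 + (-0.44) z + (-1.34) z^2)
  [check: z-coef -0.44 - (0.5) = -0.94; z^2-coef -1.34 - (0.5)(-0.44) = -1.12; z^3-coef -(0.5)(-1.34) = 0.67.]
Remaining roots from the quadratic factor 1 + (-0.44) z + (-1.34) z^2:
  Set 1 + (-0.44) z + (-1.34) z^2 = 0, i.e. a z^2 + b z + c = 0 with a = -1.34, b = -0.44, c = 1.
  Discriminant D = b^2 - 4ac = (-0.44)^2 - 4*(-1.34)*1 = 0.1936 - (-5.36) = 5.5536.
  D >= 0, so the roots are real: z = (-b +/- sqrt(D)) / (2a) = (0.44 +/- 2.356608) / (-2.68).
    z_1 = (0.44 + 2.356608) / (-2.68) = -1.0435,   |z_1| = 1.0435.
    z_2 = (0.44 - 2.356608) / (-2.68) = 0.7152,   |z_2| = 0.7152.
Moduli of all roots: 2.0000, 1.0435, 0.7152.
All moduli strictly greater than 1? No.
Verdict: Not invertible.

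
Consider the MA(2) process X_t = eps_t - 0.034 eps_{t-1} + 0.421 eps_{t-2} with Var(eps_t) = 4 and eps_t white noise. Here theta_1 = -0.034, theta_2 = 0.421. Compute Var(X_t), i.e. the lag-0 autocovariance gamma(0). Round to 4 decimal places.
\gamma(0) = 4.7136

For an MA(q) process X_t = eps_t + sum_i theta_i eps_{t-i} with
Var(eps_t) = sigma^2, the variance is
  gamma(0) = sigma^2 * (1 + sum_i theta_i^2).
  sum_i theta_i^2 = (-0.034)^2 + (0.421)^2 = 0.001156 + 0.177241 = 0.178397.
  gamma(0) = 4 * (1 + 0.178397) = 4 * 1.178397 = 4.713588, which rounds to 4.7136.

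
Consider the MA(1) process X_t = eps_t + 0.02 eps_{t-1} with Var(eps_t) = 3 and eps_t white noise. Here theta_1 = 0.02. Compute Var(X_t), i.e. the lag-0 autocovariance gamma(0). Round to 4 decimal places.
\gamma(0) = 3.0012

For an MA(q) process X_t = eps_t + sum_i theta_i eps_{t-i} with
Var(eps_t) = sigma^2, the variance is
  gamma(0) = sigma^2 * (1 + sum_i theta_i^2).
  sum_i theta_i^2 = (0.02)^2 = 0.0004.
  gamma(0) = 3 * (1 + 0.0004) = 3 * 1.0004 = 3.0012.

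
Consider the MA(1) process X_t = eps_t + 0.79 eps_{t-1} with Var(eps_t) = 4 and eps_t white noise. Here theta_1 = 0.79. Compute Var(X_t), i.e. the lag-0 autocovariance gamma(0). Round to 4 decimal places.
\gamma(0) = 6.4964

For an MA(q) process X_t = eps_t + sum_i theta_i eps_{t-i} with
Var(eps_t) = sigma^2, the variance is
  gamma(0) = sigma^2 * (1 + sum_i theta_i^2).
  sum_i theta_i^2 = (0.79)^2 = 0.6241.
  gamma(0) = 4 * (1 + 0.6241) = 4 * 1.6241 = 6.4964.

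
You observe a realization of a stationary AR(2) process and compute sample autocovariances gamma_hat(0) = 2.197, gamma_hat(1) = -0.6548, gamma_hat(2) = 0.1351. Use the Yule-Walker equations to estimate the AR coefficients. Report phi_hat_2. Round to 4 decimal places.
\hat\phi_{2} = -0.0300

The Yule-Walker equations for an AR(p) process read, in matrix form,
  Gamma_p phi = r_p,   with   (Gamma_p)_{ij} = gamma(|i - j|),
                       (r_p)_i = gamma(i),   i,j = 1..p.
Substitute the sample gammas (Toeplitz matrix and right-hand side of size 2):
  Gamma_p = [[2.197, -0.6548], [-0.6548, 2.197]]
  r_p     = [-0.6548, 0.1351]
Written out:
  2.197 phi_1 - 0.6548 phi_2 = -0.6548
  -0.6548 phi_1 + 2.197 phi_2 = 0.1351
Solve by Cramer's rule:
  det = gamma(0)^2 - gamma(1)^2 = (2.197)^2 - (-0.6548)^2 = 4.826809 - 0.42876304 = 4.39804596
  phi_hat_1 = [gamma(1) gamma(0) - gamma(1) gamma(2)] / det = [(-0.6548)(2.197) - (-0.6548)(0.1351)] / 4.39804596 = -1.35013212 / 4.39804596 = -0.307
  phi_hat_2 = [gamma(0) gamma(2) - gamma(1)^2] / det = [(2.197)(0.1351) - (-0.6548)^2] / 4.39804596 = -0.13194834 / 4.39804596 = -0.03
So phi_hat = [-0.3070, -0.0300].
Therefore phi_hat_2 = -0.0300.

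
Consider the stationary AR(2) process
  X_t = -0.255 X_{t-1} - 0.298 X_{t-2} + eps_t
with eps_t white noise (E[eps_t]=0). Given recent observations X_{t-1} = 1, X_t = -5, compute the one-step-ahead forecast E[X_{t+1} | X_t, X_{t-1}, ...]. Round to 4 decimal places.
E[X_{t+1} \mid \mathcal F_t] = 0.9770

For an AR(p) model X_t = c + sum_i phi_i X_{t-i} + eps_t, the
one-step-ahead conditional mean is
  E[X_{t+1} | X_t, ...] = c + sum_i phi_i X_{t+1-i}.
Substitute known values:
  E[X_{t+1} | ...] = (-0.255) * (-5) + (-0.298) * (1)
                   = 0.9770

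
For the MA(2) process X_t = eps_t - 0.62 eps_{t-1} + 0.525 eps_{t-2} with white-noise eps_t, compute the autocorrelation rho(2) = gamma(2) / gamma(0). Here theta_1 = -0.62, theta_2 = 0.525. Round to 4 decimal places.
\rho(2) = 0.3163

For an MA(q) process with theta_0 = 1, the autocovariance is
  gamma(k) = sigma^2 * sum_{i=0..q-k} theta_i * theta_{i+k},
and rho(k) = gamma(k) / gamma(0). Sigma^2 cancels.
  numerator   = (1)*(0.525) = 0.525.
  denominator = (1)^2 + (-0.62)^2 + (0.525)^2 = 1.660025.
  rho(2) = 0.525 / 1.660025 = 0.3163.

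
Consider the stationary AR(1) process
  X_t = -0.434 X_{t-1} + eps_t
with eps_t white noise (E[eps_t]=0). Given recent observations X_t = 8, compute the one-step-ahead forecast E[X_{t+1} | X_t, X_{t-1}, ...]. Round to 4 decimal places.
E[X_{t+1} \mid \mathcal F_t] = -3.4720

For an AR(p) model X_t = c + sum_i phi_i X_{t-i} + eps_t, the
one-step-ahead conditional mean is
  E[X_{t+1} | X_t, ...] = c + sum_i phi_i X_{t+1-i}.
Substitute known values:
  E[X_{t+1} | ...] = (-0.434) * (8)
                   = -3.4720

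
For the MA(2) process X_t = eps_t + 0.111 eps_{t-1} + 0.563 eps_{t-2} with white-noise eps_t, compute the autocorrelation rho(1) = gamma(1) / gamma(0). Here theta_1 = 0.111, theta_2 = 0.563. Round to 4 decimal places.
\rho(1) = 0.1305

For an MA(q) process with theta_0 = 1, the autocovariance is
  gamma(k) = sigma^2 * sum_{i=0..q-k} theta_i * theta_{i+k},
and rho(k) = gamma(k) / gamma(0). Sigma^2 cancels.
  numerator   = (1)*(0.111) + (0.111)*(0.563) = 0.173493.
  denominator = (1)^2 + (0.111)^2 + (0.563)^2 = 1.32929.
  rho(1) = 0.173493 / 1.32929 = 0.1305.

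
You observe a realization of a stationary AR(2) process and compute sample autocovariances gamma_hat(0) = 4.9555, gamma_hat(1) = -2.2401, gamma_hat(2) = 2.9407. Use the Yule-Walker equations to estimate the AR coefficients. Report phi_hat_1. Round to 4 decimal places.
\hat\phi_{1} = -0.2310

The Yule-Walker equations for an AR(p) process read, in matrix form,
  Gamma_p phi = r_p,   with   (Gamma_p)_{ij} = gamma(|i - j|),
                       (r_p)_i = gamma(i),   i,j = 1..p.
Substitute the sample gammas (Toeplitz matrix and right-hand side of size 2):
  Gamma_p = [[4.9555, -2.2401], [-2.2401, 4.9555]]
  r_p     = [-2.2401, 2.9407]
Written out:
  4.9555 phi_1 - 2.2401 phi_2 = -2.2401
  -2.2401 phi_1 + 4.9555 phi_2 = 2.9407
Solve by Cramer's rule:
  det = gamma(0)^2 - gamma(1)^2 = (4.9555)^2 - (-2.2401)^2 = 24.55698025 - 5.01804801 = 19.53893224
  phi_hat_1 = [gamma(1) gamma(0) - gamma(1) gamma(2)] / det = [(-2.2401)(4.9555) - (-2.2401)(2.9407)] / 19.53893224 = -4.51335348 / 19.53893224 = -0.231
  phi_hat_2 = [gamma(0) gamma(2) - gamma(1)^2] / det = [(4.9555)(2.9407) - (-2.2401)^2] / 19.53893224 = 9.55459084 / 19.53893224 = 0.489
So phi_hat = [-0.2310, 0.4890].
Therefore phi_hat_1 = -0.2310.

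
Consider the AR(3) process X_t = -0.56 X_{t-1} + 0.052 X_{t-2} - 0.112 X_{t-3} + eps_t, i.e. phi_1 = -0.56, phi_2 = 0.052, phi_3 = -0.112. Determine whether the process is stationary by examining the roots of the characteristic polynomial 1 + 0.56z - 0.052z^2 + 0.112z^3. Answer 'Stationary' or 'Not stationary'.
\text{Stationary}

The AR(p) characteristic polynomial is P(z) = 1 + 0.56z - 0.052z^2 + 0.112z^3.
Stationarity requires all roots to lie outside the unit circle, i.e. |z| > 1 for every root.
Degree 3: look for a simple real root z0 first, then factor out (1 - z/z0) and solve the remaining quadratic.
Testing z0 = -1.25: P(-1.25) = 1 + (0.56)(-1.25) + (-0.052)(-1.25)^2 + (0.112)(-1.25)^3
  = 1 + (-0.7) + (-0.08125) + (-0.21875) = 0.  So z_0 = -1.25 is a root, |z_0| = 1.25.
Divide out the factor (1 + 0.8 z) = (1 - z/z0) (since 1/z0 = -0.8):
  P(z) = (1 + 0.8 z)(1 + (-0.24) z + (0.14) z^2)
  [check: z-coef -0.24 - (-0.8) = 0.56; z^2-coef 0.14 - (-0.8)(-0.24) = -0.052; z^3-coef -(-0.8)(0.14) = 0.112.]
Remaining roots from the quadratic factor 1 + (-0.24) z + (0.14) z^2:
  Set 1 + (-0.24) z + (0.14) z^2 = 0, i.e. a z^2 + b z + c = 0 with a = 0.14, b = -0.24, c = 1.
  Discriminant D = b^2 - 4ac = (-0.24)^2 - 4*(0.14)*1 = 0.0576 - (0.56) = -0.5024.
  D < 0, so the roots are the complex-conjugate pair z = (-b +/- i sqrt(-D)) / (2a) = 0.8571 +/- 2.5314i.
  For a conjugate pair |z|^2 = z * conj(z) = (product of roots) = c/a = 1/(0.14) = 7.142857, so |z| = sqrt(7.142857) = 2.6726 for both roots.
Moduli of all roots: 1.2500, 2.6726, 2.6726.
All moduli strictly greater than 1? Yes.
Verdict: Stationary.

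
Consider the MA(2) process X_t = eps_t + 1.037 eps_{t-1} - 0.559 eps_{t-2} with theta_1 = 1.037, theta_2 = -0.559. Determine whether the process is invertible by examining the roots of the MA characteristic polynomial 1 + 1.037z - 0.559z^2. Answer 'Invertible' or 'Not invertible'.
\text{Not invertible}

The MA(q) characteristic polynomial is P(z) = 1 + 1.037z - 0.559z^2.
Invertibility requires all roots to lie outside the unit circle, i.e. |z| > 1 for every root.
Set 1 + (1.037) z + (-0.559) z^2 = 0, i.e. a z^2 + b z + c = 0 with a = -0.559, b = 1.037, c = 1.
Discriminant D = b^2 - 4ac = (1.037)^2 - 4*(-0.559)*1 = 1.075369 - (-2.236) = 3.311369.
D >= 0, so the roots are real: z = (-b +/- sqrt(D)) / (2a) = (-1.037 +/- 1.819717) / (-1.118).
  z_1 = (-1.037 + 1.819717) / (-1.118) = -0.7001,   |z_1| = 0.7001.
  z_2 = (-1.037 - 1.819717) / (-1.118) = 2.5552,   |z_2| = 2.5552.
Moduli of all roots: 0.7001, 2.5552.
All moduli strictly greater than 1? No.
Verdict: Not invertible.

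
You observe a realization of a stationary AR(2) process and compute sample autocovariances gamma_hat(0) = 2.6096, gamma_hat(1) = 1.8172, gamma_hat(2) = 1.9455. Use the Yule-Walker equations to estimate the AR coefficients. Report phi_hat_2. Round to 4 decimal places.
\hat\phi_{2} = 0.5059

The Yule-Walker equations for an AR(p) process read, in matrix form,
  Gamma_p phi = r_p,   with   (Gamma_p)_{ij} = gamma(|i - j|),
                       (r_p)_i = gamma(i),   i,j = 1..p.
Substitute the sample gammas (Toeplitz matrix and right-hand side of size 2):
  Gamma_p = [[2.6096, 1.8172], [1.8172, 2.6096]]
  r_p     = [1.8172, 1.9455]
Written out:
  2.6096 phi_1 + 1.8172 phi_2 = 1.8172
  1.8172 phi_1 + 2.6096 phi_2 = 1.9455
Solve by Cramer's rule:
  det = gamma(0)^2 - gamma(1)^2 = (2.6096)^2 - (1.8172)^2 = 6.81001216 - 3.30221584 = 3.50779632
  phi_hat_1 = [gamma(1) gamma(0) - gamma(1) gamma(2)] / det = [(1.8172)(2.6096) - (1.8172)(1.9455)] / 3.50779632 = 1.20680252 / 3.50779632 = 0.344
  phi_hat_2 = [gamma(0) gamma(2) - gamma(1)^2] / det = [(2.6096)(1.9455) - (1.8172)^2] / 3.50779632 = 1.77476096 / 3.50779632 = 0.5059
So phi_hat = [0.3440, 0.5059].
Therefore phi_hat_2 = 0.5059.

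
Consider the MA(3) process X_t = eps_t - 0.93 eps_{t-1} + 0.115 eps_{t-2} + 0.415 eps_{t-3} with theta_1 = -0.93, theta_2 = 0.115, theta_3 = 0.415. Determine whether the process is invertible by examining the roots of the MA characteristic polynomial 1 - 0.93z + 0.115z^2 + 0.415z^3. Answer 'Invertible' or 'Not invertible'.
\text{Invertible}

The MA(q) characteristic polynomial is P(z) = 1 - 0.93z + 0.115z^2 + 0.415z^3.
Invertibility requires all roots to lie outside the unit circle, i.e. |z| > 1 for every root.
Degree 3: look for a simple real root z0 first, then factor out (1 - z/z0) and solve the remaining quadratic.
Testing z0 = -2: P(-2) = 1 + (-0.93)(-2) + (0.115)(-2)^2 + (0.415)(-2)^3
  = 1 + (1.86) + (0.46) + (-3.32) = 0.  So z_0 = -2 is a root, |z_0| = 2.
Divide out the factor (1 + 0.5 z) = (1 - z/z0) (since 1/z0 = -0.5):
  P(z) = (1 + 0.5 z)(1 + (-1.43) z + (0.83) z^2)
  [check: z-coef -1.43 - (-0.5) = -0.93; z^2-coef 0.83 - (-0.5)(-1.43) = 0.115; z^3-coef -(-0.5)(0.83) = 0.415.]
Remaining roots from the quadratic factor 1 + (-1.43) z + (0.83) z^2:
  Set 1 + (-1.43) z + (0.83) z^2 = 0, i.e. a z^2 + b z + c = 0 with a = 0.83, b = -1.43, c = 1.
  Discriminant D = b^2 - 4ac = (-1.43)^2 - 4*(0.83)*1 = 2.0449 - (3.32) = -1.2751.
  D < 0, so the roots are the complex-conjugate pair z = (-b +/- i sqrt(-D)) / (2a) = 0.8614 +/- 0.6802i.
  For a conjugate pair |z|^2 = z * conj(z) = (product of roots) = c/a = 1/(0.83) = 1.204819, so |z| = sqrt(1.204819) = 1.0976 for both roots.
Moduli of all roots: 2.0000, 1.0976, 1.0976.
All moduli strictly greater than 1? Yes.
Verdict: Invertible.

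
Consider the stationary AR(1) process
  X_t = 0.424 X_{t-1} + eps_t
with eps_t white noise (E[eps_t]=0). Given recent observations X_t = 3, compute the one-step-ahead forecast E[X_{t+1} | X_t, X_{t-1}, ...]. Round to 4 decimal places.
E[X_{t+1} \mid \mathcal F_t] = 1.2720

For an AR(p) model X_t = c + sum_i phi_i X_{t-i} + eps_t, the
one-step-ahead conditional mean is
  E[X_{t+1} | X_t, ...] = c + sum_i phi_i X_{t+1-i}.
Substitute known values:
  E[X_{t+1} | ...] = (0.424) * (3)
                   = 1.2720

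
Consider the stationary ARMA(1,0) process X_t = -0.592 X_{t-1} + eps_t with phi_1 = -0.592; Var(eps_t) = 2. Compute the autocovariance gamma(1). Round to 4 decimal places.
\gamma(1) = -1.8228

Multiply the model equation by X_{t-k} and take expectations. With theta_0 = psi_0 = 1 and psi_j the MA(infinity) weights, this gives
  gamma(k) - sum_i phi_i gamma(k-i) = c_k,
  c_k = sigma^2 * sum_{j=k..q} theta_j psi_{j-k}   (c_k = 0 for k > q),
using gamma(-m) = gamma(m).
Pure AR (q = 0): c_0 = sigma^2 = 2, c_k = 0 for k >= 1.
Equations for k = 0 and k = 1 (AR order 1):
  gamma(0) = phi_1 gamma(1) + c_0
  gamma(1) = phi_1 gamma(0) + c_1
Substituting the second into the first: gamma(0) (1 - phi_1^2) = c_0 + phi_1 c_1, so
  gamma(0) = c_0 / (1 - phi_1^2) = 2 / (1 - (-0.592)^2) = 2 / 0.649536 = 3.079121.
  gamma(1) = phi_1 gamma(0) = (-0.592)(3.079121) = -1.82284.
Therefore gamma(1) = -1.8228 (to 4 decimal places).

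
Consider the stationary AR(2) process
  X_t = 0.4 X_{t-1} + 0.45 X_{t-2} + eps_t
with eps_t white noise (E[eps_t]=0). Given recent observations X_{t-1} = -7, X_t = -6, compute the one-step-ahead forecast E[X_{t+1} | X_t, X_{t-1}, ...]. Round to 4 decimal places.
E[X_{t+1} \mid \mathcal F_t] = -5.5500

For an AR(p) model X_t = c + sum_i phi_i X_{t-i} + eps_t, the
one-step-ahead conditional mean is
  E[X_{t+1} | X_t, ...] = c + sum_i phi_i X_{t+1-i}.
Substitute known values:
  E[X_{t+1} | ...] = (0.4) * (-6) + (0.45) * (-7)
                   = -5.5500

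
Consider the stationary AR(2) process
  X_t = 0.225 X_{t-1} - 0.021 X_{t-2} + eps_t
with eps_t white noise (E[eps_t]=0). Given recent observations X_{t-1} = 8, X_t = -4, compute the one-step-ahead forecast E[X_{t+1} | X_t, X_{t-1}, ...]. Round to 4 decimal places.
E[X_{t+1} \mid \mathcal F_t] = -1.0680

For an AR(p) model X_t = c + sum_i phi_i X_{t-i} + eps_t, the
one-step-ahead conditional mean is
  E[X_{t+1} | X_t, ...] = c + sum_i phi_i X_{t+1-i}.
Substitute known values:
  E[X_{t+1} | ...] = (0.225) * (-4) + (-0.021) * (8)
                   = -1.0680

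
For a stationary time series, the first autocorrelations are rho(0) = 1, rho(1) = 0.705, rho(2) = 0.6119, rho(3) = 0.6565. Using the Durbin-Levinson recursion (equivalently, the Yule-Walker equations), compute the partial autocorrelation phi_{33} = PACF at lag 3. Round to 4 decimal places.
\phi_{33} = 0.3411

The PACF at lag k is phi_{kk}, the last component of the solution
to the Yule-Walker system G_k phi = r_k where
  (G_k)_{ij} = rho(|i - j|), (r_k)_i = rho(i), i,j = 1..k.
Equivalently, Durbin-Levinson gives phi_{kk} iteratively:
  phi_{11} = rho(1)
  phi_{kk} = [rho(k) - sum_{j=1..k-1} phi_{k-1,j} rho(k-j)]
            / [1 - sum_{j=1..k-1} phi_{k-1,j} rho(j)],
  phi_{k,j} = phi_{k-1,j} - phi_{kk} phi_{k-1,k-j},  j = 1..k-1.
Step k = 1:
  phi_11 = rho(1) = 0.705.
Step k = 2:
  phi_22 = [rho(2) - phi_11 rho(1)] / [1 - phi_11 rho(1)] = [0.6119 - (0.705)(0.705)] / [1 - (0.705)(0.705)]
         = 0.114875 / 0.502975 = 0.228391.
  Update: phi_21 = phi_11 - phi_22 phi_11 = 0.705 - (0.228391)(0.705) = 0.543984.
Step k = 3:
  phi_33 = [rho(3) - phi_21 rho(2) - phi_22 rho(1)] / [1 - phi_21 rho(1) - phi_22 rho(2)]
    numerator   = 0.6565 - (0.543984)(0.6119) - (0.228391)(0.705) = 0.1626203
    denominator = 1 - (0.543984)(0.705) - (0.228391)(0.6119) = 0.47673858
  phi_33 = 0.1626203 / 0.47673858 = 0.3411.
Therefore phi_{33} = 0.3411.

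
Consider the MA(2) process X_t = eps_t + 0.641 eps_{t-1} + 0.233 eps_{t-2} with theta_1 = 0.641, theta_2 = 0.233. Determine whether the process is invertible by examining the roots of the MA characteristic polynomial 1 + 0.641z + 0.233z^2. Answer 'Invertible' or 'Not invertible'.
\text{Invertible}

The MA(q) characteristic polynomial is P(z) = 1 + 0.641z + 0.233z^2.
Invertibility requires all roots to lie outside the unit circle, i.e. |z| > 1 for every root.
Set 1 + (0.641) z + (0.233) z^2 = 0, i.e. a z^2 + b z + c = 0 with a = 0.233, b = 0.641, c = 1.
Discriminant D = b^2 - 4ac = (0.641)^2 - 4*(0.233)*1 = 0.410881 - (0.932) = -0.521119.
D < 0, so the roots are the complex-conjugate pair z = (-b +/- i sqrt(-D)) / (2a) = -1.3755 +/- 1.5491i.
For a conjugate pair |z|^2 = z * conj(z) = (product of roots) = c/a = 1/(0.233) = 4.291845, so |z| = sqrt(4.291845) = 2.0717 for both roots.
Moduli of all roots: 2.0717, 2.0717.
All moduli strictly greater than 1? Yes.
Verdict: Invertible.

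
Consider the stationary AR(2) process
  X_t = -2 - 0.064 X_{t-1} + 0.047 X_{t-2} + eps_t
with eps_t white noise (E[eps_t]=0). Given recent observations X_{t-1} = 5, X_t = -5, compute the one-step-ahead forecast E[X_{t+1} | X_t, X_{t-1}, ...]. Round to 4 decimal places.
E[X_{t+1} \mid \mathcal F_t] = -1.4450

For an AR(p) model X_t = c + sum_i phi_i X_{t-i} + eps_t, the
one-step-ahead conditional mean is
  E[X_{t+1} | X_t, ...] = c + sum_i phi_i X_{t+1-i}.
Substitute known values:
  E[X_{t+1} | ...] = -2 + (-0.064) * (-5) + (0.047) * (5)
                   = -1.4450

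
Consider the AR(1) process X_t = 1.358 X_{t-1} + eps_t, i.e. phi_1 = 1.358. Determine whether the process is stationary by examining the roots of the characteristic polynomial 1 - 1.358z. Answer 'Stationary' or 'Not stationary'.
\text{Not stationary}

The AR(p) characteristic polynomial is P(z) = 1 - 1.358z.
Stationarity requires all roots to lie outside the unit circle, i.e. |z| > 1 for every root.
This is linear in z: 1 + (-1.358) z = 0  =>  z = -1/(-1.358) = 0.736377,  |z| = 0.736377.
Moduli of all roots: 0.7364.
All moduli strictly greater than 1? No.
Verdict: Not stationary.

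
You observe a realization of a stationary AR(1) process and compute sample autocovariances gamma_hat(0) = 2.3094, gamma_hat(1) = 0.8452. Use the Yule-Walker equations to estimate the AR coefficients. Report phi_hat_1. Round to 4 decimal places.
\hat\phi_{1} = 0.3660

The Yule-Walker equations for an AR(p) process read, in matrix form,
  Gamma_p phi = r_p,   with   (Gamma_p)_{ij} = gamma(|i - j|),
                       (r_p)_i = gamma(i),   i,j = 1..p.
Substitute the sample gammas (Toeplitz matrix and right-hand side of size 1):
  Gamma_p = [[2.3094]]
  r_p     = [0.8452]
With p = 1 this is the single equation gamma(0) phi_1 = gamma(1):
  phi_hat_1 = gamma(1) / gamma(0) = 0.8452 / 2.3094 = 0.3660.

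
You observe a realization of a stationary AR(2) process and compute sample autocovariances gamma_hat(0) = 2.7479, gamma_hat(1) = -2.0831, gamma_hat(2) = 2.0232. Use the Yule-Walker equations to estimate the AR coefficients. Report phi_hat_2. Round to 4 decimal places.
\hat\phi_{2} = 0.3799

The Yule-Walker equations for an AR(p) process read, in matrix form,
  Gamma_p phi = r_p,   with   (Gamma_p)_{ij} = gamma(|i - j|),
                       (r_p)_i = gamma(i),   i,j = 1..p.
Substitute the sample gammas (Toeplitz matrix and right-hand side of size 2):
  Gamma_p = [[2.7479, -2.0831], [-2.0831, 2.7479]]
  r_p     = [-2.0831, 2.0232]
Written out:
  2.7479 phi_1 - 2.0831 phi_2 = -2.0831
  -2.0831 phi_1 + 2.7479 phi_2 = 2.0232
Solve by Cramer's rule:
  det = gamma(0)^2 - gamma(1)^2 = (2.7479)^2 - (-2.0831)^2 = 7.55095441 - 4.33930561 = 3.2116488
  phi_hat_1 = [gamma(1) gamma(0) - gamma(1) gamma(2)] / det = [(-2.0831)(2.7479) - (-2.0831)(2.0232)] / 3.2116488 = -1.50962257 / 3.2116488 = -0.47
  phi_hat_2 = [gamma(0) gamma(2) - gamma(1)^2] / det = [(2.7479)(2.0232) - (-2.0831)^2] / 3.2116488 = 1.22024567 / 3.2116488 = 0.3799
So phi_hat = [-0.4700, 0.3799].
Therefore phi_hat_2 = 0.3799.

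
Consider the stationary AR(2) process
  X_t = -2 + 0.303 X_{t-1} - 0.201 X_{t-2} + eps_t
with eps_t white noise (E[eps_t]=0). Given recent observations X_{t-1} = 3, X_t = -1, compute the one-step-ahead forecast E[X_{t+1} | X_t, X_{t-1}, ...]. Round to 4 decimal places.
E[X_{t+1} \mid \mathcal F_t] = -2.9060

For an AR(p) model X_t = c + sum_i phi_i X_{t-i} + eps_t, the
one-step-ahead conditional mean is
  E[X_{t+1} | X_t, ...] = c + sum_i phi_i X_{t+1-i}.
Substitute known values:
  E[X_{t+1} | ...] = -2 + (0.303) * (-1) + (-0.201) * (3)
                   = -2.9060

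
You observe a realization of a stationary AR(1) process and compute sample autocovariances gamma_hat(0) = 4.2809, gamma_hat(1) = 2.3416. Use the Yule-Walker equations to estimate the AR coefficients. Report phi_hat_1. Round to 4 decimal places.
\hat\phi_{1} = 0.5470

The Yule-Walker equations for an AR(p) process read, in matrix form,
  Gamma_p phi = r_p,   with   (Gamma_p)_{ij} = gamma(|i - j|),
                       (r_p)_i = gamma(i),   i,j = 1..p.
Substitute the sample gammas (Toeplitz matrix and right-hand side of size 1):
  Gamma_p = [[4.2809]]
  r_p     = [2.3416]
With p = 1 this is the single equation gamma(0) phi_1 = gamma(1):
  phi_hat_1 = gamma(1) / gamma(0) = 2.3416 / 4.2809 = 0.5470.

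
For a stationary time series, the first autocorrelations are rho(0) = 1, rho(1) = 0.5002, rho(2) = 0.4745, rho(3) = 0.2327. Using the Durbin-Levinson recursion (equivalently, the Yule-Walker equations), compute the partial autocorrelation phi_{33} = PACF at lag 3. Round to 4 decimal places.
\phi_{33} = -0.1220

The PACF at lag k is phi_{kk}, the last component of the solution
to the Yule-Walker system G_k phi = r_k where
  (G_k)_{ij} = rho(|i - j|), (r_k)_i = rho(i), i,j = 1..k.
Equivalently, Durbin-Levinson gives phi_{kk} iteratively:
  phi_{11} = rho(1)
  phi_{kk} = [rho(k) - sum_{j=1..k-1} phi_{k-1,j} rho(k-j)]
            / [1 - sum_{j=1..k-1} phi_{k-1,j} rho(j)],
  phi_{k,j} = phi_{k-1,j} - phi_{kk} phi_{k-1,k-j},  j = 1..k-1.
Step k = 1:
  phi_11 = rho(1) = 0.5002.
Step k = 2:
  phi_22 = [rho(2) - phi_11 rho(1)] / [1 - phi_11 rho(1)] = [0.4745 - (0.5002)(0.5002)] / [1 - (0.5002)(0.5002)]
         = 0.22429996 / 0.74979996 = 0.299146.
  Update: phi_21 = phi_11 - phi_22 phi_11 = 0.5002 - (0.299146)(0.5002) = 0.350567.
Step k = 3:
  phi_33 = [rho(3) - phi_21 rho(2) - phi_22 rho(1)] / [1 - phi_21 rho(1) - phi_22 rho(2)]
    numerator   = 0.2327 - (0.350567)(0.4745) - (0.299146)(0.5002) = -0.08327706
    denominator = 1 - (0.350567)(0.5002) - (0.299146)(0.4745) = 0.68270143
  phi_33 = -0.08327706 / 0.68270143 = -0.122.
Therefore phi_{33} = -0.1220.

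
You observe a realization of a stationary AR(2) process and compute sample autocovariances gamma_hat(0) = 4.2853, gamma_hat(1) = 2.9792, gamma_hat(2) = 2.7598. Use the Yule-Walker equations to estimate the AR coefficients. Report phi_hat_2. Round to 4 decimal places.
\hat\phi_{2} = 0.3110

The Yule-Walker equations for an AR(p) process read, in matrix form,
  Gamma_p phi = r_p,   with   (Gamma_p)_{ij} = gamma(|i - j|),
                       (r_p)_i = gamma(i),   i,j = 1..p.
Substitute the sample gammas (Toeplitz matrix and right-hand side of size 2):
  Gamma_p = [[4.2853, 2.9792], [2.9792, 4.2853]]
  r_p     = [2.9792, 2.7598]
Written out:
  4.2853 phi_1 + 2.9792 phi_2 = 2.9792
  2.9792 phi_1 + 4.2853 phi_2 = 2.7598
Solve by Cramer's rule:
  det = gamma(0)^2 - gamma(1)^2 = (4.2853)^2 - (2.9792)^2 = 18.36379609 - 8.87563264 = 9.48816345
  phi_hat_1 = [gamma(1) gamma(0) - gamma(1) gamma(2)] / det = [(2.9792)(4.2853) - (2.9792)(2.7598)] / 9.48816345 = 4.5447696 / 9.48816345 = 0.479
  phi_hat_2 = [gamma(0) gamma(2) - gamma(1)^2] / det = [(4.2853)(2.7598) - (2.9792)^2] / 9.48816345 = 2.9509383 / 9.48816345 = 0.311
So phi_hat = [0.4790, 0.3110].
Therefore phi_hat_2 = 0.3110.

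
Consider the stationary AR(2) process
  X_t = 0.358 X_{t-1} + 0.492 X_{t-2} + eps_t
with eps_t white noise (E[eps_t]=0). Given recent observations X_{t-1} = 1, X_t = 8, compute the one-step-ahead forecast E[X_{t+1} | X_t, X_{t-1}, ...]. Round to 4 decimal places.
E[X_{t+1} \mid \mathcal F_t] = 3.3560

For an AR(p) model X_t = c + sum_i phi_i X_{t-i} + eps_t, the
one-step-ahead conditional mean is
  E[X_{t+1} | X_t, ...] = c + sum_i phi_i X_{t+1-i}.
Substitute known values:
  E[X_{t+1} | ...] = (0.358) * (8) + (0.492) * (1)
                   = 3.3560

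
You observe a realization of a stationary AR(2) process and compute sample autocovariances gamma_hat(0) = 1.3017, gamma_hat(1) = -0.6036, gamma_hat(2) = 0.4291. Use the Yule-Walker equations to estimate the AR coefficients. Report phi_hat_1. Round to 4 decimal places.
\hat\phi_{1} = -0.3960

The Yule-Walker equations for an AR(p) process read, in matrix form,
  Gamma_p phi = r_p,   with   (Gamma_p)_{ij} = gamma(|i - j|),
                       (r_p)_i = gamma(i),   i,j = 1..p.
Substitute the sample gammas (Toeplitz matrix and right-hand side of size 2):
  Gamma_p = [[1.3017, -0.6036], [-0.6036, 1.3017]]
  r_p     = [-0.6036, 0.4291]
Written out:
  1.3017 phi_1 - 0.6036 phi_2 = -0.6036
  -0.6036 phi_1 + 1.3017 phi_2 = 0.4291
Solve by Cramer's rule:
  det = gamma(0)^2 - gamma(1)^2 = (1.3017)^2 - (-0.6036)^2 = 1.69442289 - 0.36433296 = 1.33008993
  phi_hat_1 = [gamma(1) gamma(0) - gamma(1) gamma(2)] / det = [(-0.6036)(1.3017) - (-0.6036)(0.4291)] / 1.33008993 = -0.52670136 / 1.33008993 = -0.396
  phi_hat_2 = [gamma(0) gamma(2) - gamma(1)^2] / det = [(1.3017)(0.4291) - (-0.6036)^2] / 1.33008993 = 0.19422651 / 1.33008993 = 0.146
So phi_hat = [-0.3960, 0.1460].
Therefore phi_hat_1 = -0.3960.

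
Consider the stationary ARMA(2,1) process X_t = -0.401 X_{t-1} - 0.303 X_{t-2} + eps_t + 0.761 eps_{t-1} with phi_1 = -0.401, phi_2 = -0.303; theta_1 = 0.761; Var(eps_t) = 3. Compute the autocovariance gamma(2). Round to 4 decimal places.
\gamma(2) = -1.4305

Multiply the model equation by X_{t-k} and take expectations. With theta_0 = psi_0 = 1 and psi_j the MA(infinity) weights, this gives
  gamma(k) - sum_i phi_i gamma(k-i) = c_k,
  c_k = sigma^2 * sum_{j=k..q} theta_j psi_{j-k}   (c_k = 0 for k > q),
using gamma(-m) = gamma(m).
psi-weights needed (psi_j = theta_j + sum_i phi_i psi_{j-i}):
  psi_1 = theta_1 + phi_1 = 0.761 + (-0.401) = 0.36
Right-hand sides:
  c_0 = sigma^2 (1 + theta_1 psi_1) = 3 * (1 + (0.761)(0.36)) = 3 * 1.27396 = 3.82188
  c_1 = sigma^2 theta_1 = 3 * (0.761) = 2.283
  c_2 = 0
Equations for k = 0, 1, 2 (AR order 2, c_2 = 0):
  (E0) gamma(0) = phi_1 gamma(1) + phi_2 gamma(2) + c_0
  (E1) gamma(1) = phi_1 gamma(0) + phi_2 gamma(1) + c_1
  (E2) gamma(2) = phi_1 gamma(1) + phi_2 gamma(0)
From (E1): gamma(1) = A gamma(0) + B with
  A = phi_1 / (1 - phi_2) = -0.401 / 1.303 = -0.307751,   B = c_1 / (1 - phi_2) = 2.283 / 1.303 = 1.752111.
Insert (E2) into (E0): gamma(0) (1 - phi_2^2) = phi_1 (1 + phi_2) gamma(1) + c_0.
  phi_1 (1 + phi_2) = (-0.401)(0.697) = -0.279497,   1 - phi_2^2 = 0.908191.
Replace gamma(1) by A gamma(0) + B and collect gamma(0):
  gamma(0) [0.908191 - (-0.279497)(-0.307751)] = (-0.279497)(1.752111) + 3.82188
  gamma(0) * 0.822175 = 3.33217
  gamma(0) = 3.33217 / 0.822175 = 4.05287.
  gamma(1) = A gamma(0) + B = (-0.307751)(4.05287) + (1.752111) = 0.504834.
  gamma(2) = phi_1 gamma(1) + phi_2 gamma(0) = (-0.401)(0.504834) + (-0.303)(4.05287) = -1.430458.
Therefore gamma(2) = -1.4305 (to 4 decimal places).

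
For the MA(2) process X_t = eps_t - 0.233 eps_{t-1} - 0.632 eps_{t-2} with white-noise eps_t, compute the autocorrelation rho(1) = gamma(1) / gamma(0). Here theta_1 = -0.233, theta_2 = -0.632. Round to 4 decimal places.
\rho(1) = -0.0590

For an MA(q) process with theta_0 = 1, the autocovariance is
  gamma(k) = sigma^2 * sum_{i=0..q-k} theta_i * theta_{i+k},
and rho(k) = gamma(k) / gamma(0). Sigma^2 cancels.
  numerator   = (1)*(-0.233) + (-0.233)*(-0.632) = -0.085744.
  denominator = (1)^2 + (-0.233)^2 + (-0.632)^2 = 1.453713.
  rho(1) = -0.085744 / 1.453713 = -0.0590.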